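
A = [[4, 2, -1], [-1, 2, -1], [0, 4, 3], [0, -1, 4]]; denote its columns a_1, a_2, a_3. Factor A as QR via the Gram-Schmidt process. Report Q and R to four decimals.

a_1 = (4, -1, 0, 0); ‖a_1‖ = 4.1231, so e_1 = (0.9701, -0.2425, 0.0000, 0.0000).
e_1·a_2 = 0.9701·2 + (-0.2425)·2 + 0.0000·4 + 0.0000·(-1) = 1.4552.
u_2 = a_2 − 1.4552·e_1 = (0.5882, 2.3529, 4.0000, -1.0000).
‖u_2‖ = 4.7836, so e_2 = (0.1230, 0.4919, 0.8362, -0.2090).
e_1·a_3 = 0.9701·(-1) + (-0.2425)·(-1) + 0.0000·3 + 0.0000·4 = -0.7276; e_2·a_3 = 0.1230·(-1) + 0.4919·(-1) + 0.8362·3 + (-0.2090)·4 = 1.0575.
u_3 = a_3 + 0.7276·e_1 − 1.0575·e_2 = (-0.4242, -1.6967, 2.1157, 4.2211).
‖u_3‖ = 5.0351, so e_3 = (-0.0842, -0.3370, 0.4202, 0.8383).

Q = [[0.9701, 0.1230, -0.0842], [-0.2425, 0.4919, -0.3370], [0.0000, 0.8362, 0.4202], [0.0000, -0.2090, 0.8383]], R = [[4.1231, 1.4552, -0.7276], [0.0000, 4.7836, 1.0575], [0.0000, 0.0000, 5.0351]]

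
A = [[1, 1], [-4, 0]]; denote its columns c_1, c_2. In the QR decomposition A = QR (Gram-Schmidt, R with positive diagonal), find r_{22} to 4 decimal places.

c_1 = (1, -4); ‖c_1‖ = 4.1231, so e_1 = (0.2425, -0.9701).
e_1·c_2 = 0.2425·1 + (-0.9701)·0 = 0.2425.
u_2 = c_2 − 0.2425·e_1 = (0.9412, 0.2353).
r_{22} = ‖u_2‖ = 0.9701.

r_{22} = 0.9701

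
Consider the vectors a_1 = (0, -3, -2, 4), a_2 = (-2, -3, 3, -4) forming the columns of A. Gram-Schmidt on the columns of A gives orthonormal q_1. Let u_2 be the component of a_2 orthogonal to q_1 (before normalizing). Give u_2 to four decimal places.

q_1 = a_1/‖a_1‖ = (0, -3, -2, 4)/5.3852 = (0.0000, -0.5571, -0.3714, 0.7428).
r_{12} = q_1·a_2 = -2.4140.
u_2 = a_2 + 2.4140·q_1 = (-2.0000, -4.3448, 2.1034, -2.2069).

u_2 = (-2.0000, -4.3448, 2.1034, -2.2069)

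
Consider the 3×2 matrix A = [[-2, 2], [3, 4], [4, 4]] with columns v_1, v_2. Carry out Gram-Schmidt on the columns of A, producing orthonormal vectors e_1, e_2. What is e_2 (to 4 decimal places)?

v_1 = (-2, 3, 4); ‖v_1‖ = 5.3852, so e_1 = (-0.3714, 0.5571, 0.7428).
e_1·v_2 = (-0.3714)·2 + 0.5571·4 + 0.7428·4 = 4.4567.
u_2 = v_2 − 4.4567·e_1 = (3.6552, 1.5172, 0.6897).
‖u_2‖ = 4.0172, so e_2 = (0.9099, 0.3777, 0.1717).

e_2 = (0.9099, 0.3777, 0.1717)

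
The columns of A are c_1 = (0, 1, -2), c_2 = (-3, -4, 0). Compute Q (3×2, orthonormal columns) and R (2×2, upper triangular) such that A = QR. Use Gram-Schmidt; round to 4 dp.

q_1 = c_1/‖c_1‖ = (0, 1, -2)/2.2361 = (0.0000, 0.4472, -0.8944).
r_{12} = q_1·c_2 = -1.7889.
u_2 = c_2 + 1.7889·q_1 = (-3.0000, -3.2000, -1.6000).
‖u_2‖ = 4.6690, so q_2 = (-0.6425, -0.6854, -0.3427).

Q = [[0.0000, -0.6425], [0.4472, -0.6854], [-0.8944, -0.3427]], R = [[2.2361, -1.7889], [0.0000, 4.6690]]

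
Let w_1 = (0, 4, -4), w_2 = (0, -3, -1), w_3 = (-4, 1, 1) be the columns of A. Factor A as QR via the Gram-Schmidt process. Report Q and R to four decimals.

e_1 = w_1/‖w_1‖ = (0, 4, -4)/5.6569 = (0.0000, 0.7071, -0.7071).
r_{12} = e_1·w_2 = -1.4142.
u_2 = w_2 + 1.4142·e_1 = (0.0000, -2.0000, -2.0000).
‖u_2‖ = 2.8284, so e_2 = (0.0000, -0.7071, -0.7071).
r_{13} = e_1·w_3 = 0.0000; r_{23} = e_2·w_3 = -1.4142.
u_3 = w_3 + 0.0000·e_1 + 1.4142·e_2 = (-4.0000, 0.0000, 0.0000).
‖u_3‖ = 4.0000, so e_3 = (-1.0000, 0.0000, 0.0000).

Q = [[0.0000, 0.0000, -1.0000], [0.7071, -0.7071, 0.0000], [-0.7071, -0.7071, 0.0000]], R = [[5.6569, -1.4142, 0.0000], [0.0000, 2.8284, -1.4142], [0.0000, 0.0000, 4.0000]]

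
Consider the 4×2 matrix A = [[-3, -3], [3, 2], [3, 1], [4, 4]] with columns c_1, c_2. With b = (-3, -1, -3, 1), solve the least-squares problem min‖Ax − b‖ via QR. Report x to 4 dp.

c_1 = (-3, 3, 3, 4); ‖c_1‖ = 6.5574, so q_1 = (-0.4575, 0.4575, 0.4575, 0.6100).
q_1·c_2 = (-0.4575)·(-3) + 0.4575·2 + 0.4575·1 + 0.6100·4 = 5.1850.
u_2 = c_2 − 5.1850·q_1 = (-0.6279, -0.3721, -1.3721, 0.8372).
‖u_2‖ = 1.7653, so q_2 = (-0.3557, -0.2108, -0.7773, 0.4743).
Qᵀb = (0.1525, 4.0839).
Back-substitute: x_2 = 4.0839/1.7653 = 2.3134.
x_1 = (0.1525 − 5.1850·2.3134)/6.5574 = -1.8060.

x = (-1.8060, 2.3134)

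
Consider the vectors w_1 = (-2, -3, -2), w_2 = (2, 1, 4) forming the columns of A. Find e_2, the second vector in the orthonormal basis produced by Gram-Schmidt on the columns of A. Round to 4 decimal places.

w_1 = (-2, -3, -2); ‖w_1‖ = 4.1231, so e_1 = (-0.4851, -0.7276, -0.4851).
e_1·w_2 = (-0.4851)·2 + (-0.7276)·1 + (-0.4851)·4 = -3.6380.
u_2 = w_2 + 3.6380·e_1 = (0.2353, -1.6471, 2.2353).
‖u_2‖ = 2.7865, so e_2 = (0.0844, -0.5911, 0.8022).

e_2 = (0.0844, -0.5911, 0.8022)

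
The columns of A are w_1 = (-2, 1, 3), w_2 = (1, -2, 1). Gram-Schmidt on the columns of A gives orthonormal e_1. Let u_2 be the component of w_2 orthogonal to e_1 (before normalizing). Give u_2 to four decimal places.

u_2 = (0.8571, -1.9286, 1.2143)

w_1 = (-2, 1, 3); ‖w_1‖ = 3.7417, so e_1 = (-0.5345, 0.2673, 0.8018).
e_1·w_2 = (-0.5345)·1 + 0.2673·(-2) + 0.8018·1 = -0.2673.
u_2 = w_2 + 0.2673·e_1 = (0.8571, -1.9286, 1.2143).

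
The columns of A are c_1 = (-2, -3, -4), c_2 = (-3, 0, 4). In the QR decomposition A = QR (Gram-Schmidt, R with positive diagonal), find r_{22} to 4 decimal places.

c_1 = (-2, -3, -4); ‖c_1‖ = 5.3852, so q_1 = (-0.3714, -0.5571, -0.7428).
q_1·c_2 = (-0.3714)·(-3) + (-0.5571)·0 + (-0.7428)·4 = -1.8570.
u_2 = c_2 + 1.8570·q_1 = (-3.6897, -1.0345, 2.6207).
r_{22} = ‖u_2‖ = 4.6424.

r_{22} = 4.6424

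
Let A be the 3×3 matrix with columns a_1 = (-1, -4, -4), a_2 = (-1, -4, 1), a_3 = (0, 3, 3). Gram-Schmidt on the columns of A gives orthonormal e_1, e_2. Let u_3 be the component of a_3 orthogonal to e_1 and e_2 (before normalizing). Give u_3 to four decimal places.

a_1 = (-1, -4, -4); ‖a_1‖ = 5.7446, so e_1 = (-0.1741, -0.6963, -0.6963).
e_1·a_2 = (-0.1741)·(-1) + (-0.6963)·(-4) + (-0.6963)·1 = 2.2630.
u_2 = a_2 − 2.2630·e_1 = (-0.6061, -2.4242, 2.5758).
‖u_2‖ = 3.5887, so e_2 = (-0.1689, -0.6755, 0.7177).
e_1·a_3 = (-0.1741)·0 + (-0.6963)·3 + (-0.6963)·3 = -4.1779; e_2·a_3 = (-0.1689)·0 + (-0.6755)·3 + 0.7177·3 = 0.1267.
u_3 = a_3 + 4.1779·e_1 − 0.1267·e_2 = (-0.7059, 0.1765, 0.0000).

u_3 = (-0.7059, 0.1765, 0.0000)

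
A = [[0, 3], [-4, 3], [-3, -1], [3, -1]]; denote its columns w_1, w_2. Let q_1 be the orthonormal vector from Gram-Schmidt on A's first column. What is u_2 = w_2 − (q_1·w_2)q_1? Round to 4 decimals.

q_1 = w_1/‖w_1‖ = (0, -4, -3, 3)/5.8310 = (0.0000, -0.6860, -0.5145, 0.5145).
r_{12} = q_1·w_2 = -2.0580.
u_2 = w_2 + 2.0580·q_1 = (3.0000, 1.5882, -2.0588, 0.0588).

u_2 = (3.0000, 1.5882, -2.0588, 0.0588)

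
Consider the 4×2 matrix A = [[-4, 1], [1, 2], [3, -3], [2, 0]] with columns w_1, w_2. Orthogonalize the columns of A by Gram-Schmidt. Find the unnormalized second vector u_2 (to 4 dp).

u_2 = (-0.4667, 2.3667, -1.9000, 0.7333)

w_1 = (-4, 1, 3, 2); ‖w_1‖ = 5.4772, so q_1 = (-0.7303, 0.1826, 0.5477, 0.3651).
q_1·w_2 = (-0.7303)·1 + 0.1826·2 + 0.5477·(-3) + 0.3651·0 = -2.0083.
u_2 = w_2 + 2.0083·q_1 = (-0.4667, 2.3667, -1.9000, 0.7333).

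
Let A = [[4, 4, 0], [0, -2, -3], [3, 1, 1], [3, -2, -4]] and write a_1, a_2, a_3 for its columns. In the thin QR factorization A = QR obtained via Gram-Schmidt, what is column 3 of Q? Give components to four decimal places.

e_3 = (-0.4719, -0.4497, 0.7489, -0.1197)

e_1 = a_1/‖a_1‖ = (4, 0, 3, 3)/5.8310 = (0.6860, 0.0000, 0.5145, 0.5145).
r_{12} = e_1·a_2 = 2.2295.
u_2 = a_2 − 2.2295·e_1 = (2.4706, -2.0000, -0.1471, -3.1471).
‖u_2‖ = 4.4754, so e_2 = (0.5520, -0.4469, -0.0329, -0.7032).
r_{13} = e_1·a_3 = -1.5435; r_{23} = e_2·a_3 = 4.1205.
u_3 = a_3 + 1.5435·e_1 − 4.1205·e_2 = (-1.2159, -1.1586, 1.9295, -0.3084).
‖u_3‖ = 2.5766, so e_3 = (-0.4719, -0.4497, 0.7489, -0.1197).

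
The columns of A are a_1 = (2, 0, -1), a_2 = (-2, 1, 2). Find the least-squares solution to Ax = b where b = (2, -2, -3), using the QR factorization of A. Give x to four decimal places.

q_1 = a_1/‖a_1‖ = (2, 0, -1)/2.2361 = (0.8944, 0.0000, -0.4472).
r_{12} = q_1·a_2 = -2.6833.
u_2 = a_2 + 2.6833·q_1 = (0.4000, 1.0000, 0.8000).
‖u_2‖ = 1.3416, so q_2 = (0.2981, 0.7454, 0.5963).
Qᵀb = (3.1305, -2.6833).
Back-substitute: x_2 = -2.6833/1.3416 = -2.0000.
x_1 = (3.1305 + 2.6833·(-2.0000))/2.2361 = -1.0000.

x = (-1.0000, -2.0000)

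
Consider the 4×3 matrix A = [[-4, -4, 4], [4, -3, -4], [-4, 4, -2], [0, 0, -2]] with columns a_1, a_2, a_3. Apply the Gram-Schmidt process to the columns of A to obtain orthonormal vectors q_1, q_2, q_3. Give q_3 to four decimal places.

a_1 = (-4, 4, -4, 0); ‖a_1‖ = 6.9282, so q_1 = (-0.5774, 0.5774, -0.5774, 0.0000).
q_1·a_2 = (-0.5774)·(-4) + 0.5774·(-3) + (-0.5774)·4 + 0.0000·0 = -1.7321.
u_2 = a_2 + 1.7321·q_1 = (-5.0000, -2.0000, 3.0000, 0.0000).
‖u_2‖ = 6.1644, so q_2 = (-0.8111, -0.3244, 0.4867, 0.0000).
q_1·a_3 = (-0.5774)·4 + 0.5774·(-4) + (-0.5774)·(-2) + 0.0000·(-2) = -3.4641; q_2·a_3 = (-0.8111)·4 + (-0.3244)·(-4) + 0.4867·(-2) + 0.0000·(-2) = -2.9200.
u_3 = a_3 + 3.4641·q_1 + 2.9200·q_2 = (-0.3684, -2.9474, -2.5789, -2.0000).
‖u_3‖ = 4.4129, so q_3 = (-0.0835, -0.6679, -0.5844, -0.4532).

q_3 = (-0.0835, -0.6679, -0.5844, -0.4532)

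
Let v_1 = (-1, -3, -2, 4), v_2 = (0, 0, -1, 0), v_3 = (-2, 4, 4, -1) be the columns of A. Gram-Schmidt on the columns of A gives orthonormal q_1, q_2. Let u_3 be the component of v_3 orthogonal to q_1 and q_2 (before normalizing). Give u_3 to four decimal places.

u_3 = (-2.5385, 2.3846, 0.0000, 1.1538)

v_1 = (-1, -3, -2, 4); ‖v_1‖ = 5.4772, so q_1 = (-0.1826, -0.5477, -0.3651, 0.7303).
q_1·v_2 = (-0.1826)·0 + (-0.5477)·0 + (-0.3651)·(-1) + 0.7303·0 = 0.3651.
u_2 = v_2 − 0.3651·q_1 = (0.0667, 0.2000, -0.8667, -0.2667).
‖u_2‖ = 0.9309, so q_2 = (0.0716, 0.2148, -0.9309, -0.2864).
q_1·v_3 = (-0.1826)·(-2) + (-0.5477)·4 + (-0.3651)·4 + 0.7303·(-1) = -4.0166; q_2·v_3 = 0.0716·(-2) + 0.2148·4 + (-0.9309)·4 + (-0.2864)·(-1) = -2.7212.
u_3 = v_3 + 4.0166·q_1 + 2.7212·q_2 = (-2.5385, 2.3846, 0.0000, 1.1538).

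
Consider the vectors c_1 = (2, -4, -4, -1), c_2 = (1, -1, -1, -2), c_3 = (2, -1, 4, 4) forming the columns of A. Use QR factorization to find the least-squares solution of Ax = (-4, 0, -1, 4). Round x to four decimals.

e_1 = c_1/‖c_1‖ = (2, -4, -4, -1)/6.0828 = (0.3288, -0.6576, -0.6576, -0.1644).
r_{12} = e_1·c_2 = 1.9728.
u_2 = c_2 − 1.9728·e_1 = (0.3514, 0.2973, 0.2973, -1.6757).
‖u_2‖ = 1.7630, so e_2 = (0.1993, 0.1686, 0.1686, -0.9505).
r_{13} = e_1·c_3 = -1.9728; r_{23} = e_2·c_3 = -2.8974.
u_3 = c_3 + 1.9728·e_1 + 2.8974·e_2 = (3.2261, -1.8087, 3.1913, 0.9217).
‖u_3‖ = 4.9712, so e_3 = (0.6490, -0.3638, 0.6420, 0.1854).
Qᵀb = (-1.3152, -4.7677, -2.4961).
Back-substitute: x_3 = -2.4961/4.9712 = -0.5021.
x_2 = (-4.7677 + 2.8974·(-0.5021))/1.7630 = -3.5296.
x_1 = (-1.3152 − 1.9728·(-3.5296) + 1.9728·(-0.5021))/6.0828 = 0.7657.

x = (0.7657, -3.5296, -0.5021)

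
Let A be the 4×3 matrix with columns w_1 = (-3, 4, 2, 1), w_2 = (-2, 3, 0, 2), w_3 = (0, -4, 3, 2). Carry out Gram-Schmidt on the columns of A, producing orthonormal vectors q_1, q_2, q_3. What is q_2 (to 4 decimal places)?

q_2 = (0.0000, 0.1741, -0.6963, 0.6963)

w_1 = (-3, 4, 2, 1); ‖w_1‖ = 5.4772, so q_1 = (-0.5477, 0.7303, 0.3651, 0.1826).
q_1·w_2 = (-0.5477)·(-2) + 0.7303·3 + 0.3651·0 + 0.1826·2 = 3.6515.
u_2 = w_2 − 3.6515·q_1 = (0.0000, 0.3333, -1.3333, 1.3333).
‖u_2‖ = 1.9149, so q_2 = (0.0000, 0.1741, -0.6963, 0.6963).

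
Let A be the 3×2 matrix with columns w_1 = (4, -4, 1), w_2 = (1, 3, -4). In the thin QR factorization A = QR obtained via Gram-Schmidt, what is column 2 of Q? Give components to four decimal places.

w_1 = (4, -4, 1); ‖w_1‖ = 5.7446, so e_1 = (0.6963, -0.6963, 0.1741).
e_1·w_2 = 0.6963·1 + (-0.6963)·3 + 0.1741·(-4) = -2.0889.
u_2 = w_2 + 2.0889·e_1 = (2.4545, 1.5455, -3.6364).
‖u_2‖ = 4.6515, so e_2 = (0.5277, 0.3322, -0.7818).

e_2 = (0.5277, 0.3322, -0.7818)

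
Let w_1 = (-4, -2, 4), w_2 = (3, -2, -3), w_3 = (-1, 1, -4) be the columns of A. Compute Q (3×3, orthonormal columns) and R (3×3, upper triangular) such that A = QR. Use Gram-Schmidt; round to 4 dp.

e_1 = w_1/‖w_1‖ = (-4, -2, 4)/6.0000 = (-0.6667, -0.3333, 0.6667).
r_{12} = e_1·w_2 = -3.3333.
u_2 = w_2 + 3.3333·e_1 = (0.7778, -3.1111, -0.7778).
‖u_2‖ = 3.2998, so e_2 = (0.2357, -0.9428, -0.2357).
r_{13} = e_1·w_3 = -2.3333; r_{23} = e_2·w_3 = -0.2357.
u_3 = w_3 + 2.3333·e_1 + 0.2357·e_2 = (-2.5000, 0.0000, -2.5000).
‖u_3‖ = 3.5355, so e_3 = (-0.7071, 0.0000, -0.7071).

Q = [[-0.6667, 0.2357, -0.7071], [-0.3333, -0.9428, 0.0000], [0.6667, -0.2357, -0.7071]], R = [[6.0000, -3.3333, -2.3333], [0.0000, 3.2998, -0.2357], [0.0000, 0.0000, 3.5355]]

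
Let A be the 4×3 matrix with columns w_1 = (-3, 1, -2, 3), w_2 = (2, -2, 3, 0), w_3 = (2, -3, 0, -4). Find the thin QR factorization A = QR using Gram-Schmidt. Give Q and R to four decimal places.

w_1 = (-3, 1, -2, 3); ‖w_1‖ = 4.7958, so e_1 = (-0.6255, 0.2085, -0.4170, 0.6255).
e_1·w_2 = (-0.6255)·2 + 0.2085·(-2) + (-0.4170)·3 + 0.6255·0 = -2.9192.
u_2 = w_2 + 2.9192·e_1 = (0.1739, -1.3913, 1.7826, 1.8261).
‖u_2‖ = 2.9117, so e_2 = (0.0597, -0.4778, 0.6122, 0.6271).
e_1·w_3 = (-0.6255)·2 + 0.2085·(-3) + (-0.4170)·0 + 0.6255·(-4) = -4.3788; e_2·w_3 = 0.0597·2 + (-0.4778)·(-3) + 0.6122·0 + 0.6271·(-4) = -0.9556.
u_3 = w_3 + 4.3788·e_1 + 0.9556·e_2 = (-0.6821, -2.5436, -1.2410, -0.6615).
‖u_3‖ = 2.9854, so e_3 = (-0.2285, -0.8520, -0.4157, -0.2216).

Q = [[-0.6255, 0.0597, -0.2285], [0.2085, -0.4778, -0.8520], [-0.4170, 0.6122, -0.4157], [0.6255, 0.6271, -0.2216]], R = [[4.7958, -2.9192, -4.3788], [0.0000, 2.9117, -0.9556], [0.0000, 0.0000, 2.9854]]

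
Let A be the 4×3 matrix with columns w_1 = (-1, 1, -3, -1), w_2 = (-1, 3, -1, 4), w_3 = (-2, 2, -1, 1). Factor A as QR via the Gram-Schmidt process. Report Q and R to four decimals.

Q = [[-0.2887, -0.1464, -0.8363], [0.2887, 0.5367, 0.2108], [-0.8660, -0.0488, 0.4352], [-0.2887, 0.8295, -0.2584]], R = [[3.4641, 0.8660, 1.7321], [0.0000, 5.1235, 2.2446], [0.0000, 0.0000, 1.4007]]

w_1 = (-1, 1, -3, -1); ‖w_1‖ = 3.4641, so e_1 = (-0.2887, 0.2887, -0.8660, -0.2887).
e_1·w_2 = (-0.2887)·(-1) + 0.2887·3 + (-0.8660)·(-1) + (-0.2887)·4 = 0.8660.
u_2 = w_2 − 0.8660·e_1 = (-0.7500, 2.7500, -0.2500, 4.2500).
‖u_2‖ = 5.1235, so e_2 = (-0.1464, 0.5367, -0.0488, 0.8295).
e_1·w_3 = (-0.2887)·(-2) + 0.2887·2 + (-0.8660)·(-1) + (-0.2887)·1 = 1.7321; e_2·w_3 = (-0.1464)·(-2) + 0.5367·2 + (-0.0488)·(-1) + 0.8295·1 = 2.2446.
u_3 = w_3 − 1.7321·e_1 − 2.2446·e_2 = (-1.1714, 0.2952, 0.6095, -0.3619).
‖u_3‖ = 1.4007, so e_3 = (-0.8363, 0.2108, 0.4352, -0.2584).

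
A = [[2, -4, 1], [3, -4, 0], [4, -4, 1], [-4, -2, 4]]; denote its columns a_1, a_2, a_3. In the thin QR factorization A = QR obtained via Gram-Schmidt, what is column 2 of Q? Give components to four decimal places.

q_2 = (-0.4686, -0.3628, -0.2570, -0.7634)

a_1 = (2, 3, 4, -4); ‖a_1‖ = 6.7082, so q_1 = (0.2981, 0.4472, 0.5963, -0.5963).
q_1·a_2 = 0.2981·(-4) + 0.4472·(-4) + 0.5963·(-4) + (-0.5963)·(-2) = -4.1740.
u_2 = a_2 + 4.1740·q_1 = (-2.7556, -2.1333, -1.5111, -4.4889).
‖u_2‖ = 5.8803, so q_2 = (-0.4686, -0.3628, -0.2570, -0.7634).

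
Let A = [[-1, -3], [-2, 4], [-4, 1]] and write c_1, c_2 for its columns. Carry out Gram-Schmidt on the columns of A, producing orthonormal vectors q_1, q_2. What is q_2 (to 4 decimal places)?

q_2 = (-0.7286, 0.6679, -0.1518)

c_1 = (-1, -2, -4); ‖c_1‖ = 4.5826, so q_1 = (-0.2182, -0.4364, -0.8729).
q_1·c_2 = (-0.2182)·(-3) + (-0.4364)·4 + (-0.8729)·1 = -1.9640.
u_2 = c_2 + 1.9640·q_1 = (-3.4286, 3.1429, -0.7143).
‖u_2‖ = 4.7056, so q_2 = (-0.7286, 0.6679, -0.1518).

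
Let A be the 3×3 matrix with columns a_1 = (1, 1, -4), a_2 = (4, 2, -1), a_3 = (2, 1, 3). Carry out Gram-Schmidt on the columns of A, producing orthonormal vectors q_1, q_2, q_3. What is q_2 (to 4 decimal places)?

q_2 = (0.8765, 0.3675, 0.3110)

a_1 = (1, 1, -4); ‖a_1‖ = 4.2426, so q_1 = (0.2357, 0.2357, -0.9428).
q_1·a_2 = 0.2357·4 + 0.2357·2 + (-0.9428)·(-1) = 2.3570.
u_2 = a_2 − 2.3570·q_1 = (3.4444, 1.4444, 1.2222).
‖u_2‖ = 3.9299, so q_2 = (0.8765, 0.3675, 0.3110).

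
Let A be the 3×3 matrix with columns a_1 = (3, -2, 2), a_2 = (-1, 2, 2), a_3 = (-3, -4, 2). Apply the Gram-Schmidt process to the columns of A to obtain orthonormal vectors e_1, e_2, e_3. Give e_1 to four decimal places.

e_1 = a_1/‖a_1‖ = (3, -2, 2)/4.1231 = (0.7276, -0.4851, 0.4851).

e_1 = (0.7276, -0.4851, 0.4851)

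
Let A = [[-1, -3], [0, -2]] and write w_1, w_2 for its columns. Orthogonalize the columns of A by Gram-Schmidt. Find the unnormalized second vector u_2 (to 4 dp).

w_1 = (-1, 0); ‖w_1‖ = 1.0000, so e_1 = (-1.0000, 0.0000).
e_1·w_2 = (-1.0000)·(-3) + 0.0000·(-2) = 3.0000.
u_2 = w_2 − 3.0000·e_1 = (0.0000, -2.0000).

u_2 = (0.0000, -2.0000)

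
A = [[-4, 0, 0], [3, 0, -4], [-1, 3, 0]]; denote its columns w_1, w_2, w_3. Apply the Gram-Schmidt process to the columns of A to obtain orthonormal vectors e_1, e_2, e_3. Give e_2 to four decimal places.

w_1 = (-4, 3, -1); ‖w_1‖ = 5.0990, so e_1 = (-0.7845, 0.5883, -0.1961).
e_1·w_2 = (-0.7845)·0 + 0.5883·0 + (-0.1961)·3 = -0.5883.
u_2 = w_2 + 0.5883·e_1 = (-0.4615, 0.3462, 2.8846).
‖u_2‖ = 2.9417, so e_2 = (-0.1569, 0.1177, 0.9806).

e_2 = (-0.1569, 0.1177, 0.9806)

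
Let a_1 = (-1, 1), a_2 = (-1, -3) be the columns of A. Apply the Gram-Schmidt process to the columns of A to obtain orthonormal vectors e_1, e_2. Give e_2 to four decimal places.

e_1 = a_1/‖a_1‖ = (-1, 1)/1.4142 = (-0.7071, 0.7071).
r_{12} = e_1·a_2 = -1.4142.
u_2 = a_2 + 1.4142·e_1 = (-2.0000, -2.0000).
‖u_2‖ = 2.8284, so e_2 = (-0.7071, -0.7071).

e_2 = (-0.7071, -0.7071)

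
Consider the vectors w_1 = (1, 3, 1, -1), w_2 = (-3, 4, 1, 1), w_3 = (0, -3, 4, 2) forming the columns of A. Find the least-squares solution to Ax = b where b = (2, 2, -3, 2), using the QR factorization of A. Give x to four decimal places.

x = (0.0218, -0.0800, -0.4940)

e_1 = w_1/‖w_1‖ = (1, 3, 1, -1)/3.4641 = (0.2887, 0.8660, 0.2887, -0.2887).
r_{12} = e_1·w_2 = 2.5981.
u_2 = w_2 − 2.5981·e_1 = (-3.7500, 1.7500, 0.2500, 1.7500).
‖u_2‖ = 4.5000, so e_2 = (-0.8333, 0.3889, 0.0556, 0.3889).
r_{13} = e_1·w_3 = -2.0207; r_{23} = e_2·w_3 = -0.1667.
u_3 = w_3 + 2.0207·e_1 + 0.1667·e_2 = (0.4444, -1.1852, 4.5926, 1.4815).
‖u_3‖ = 4.9889, so e_3 = (0.0891, -0.2376, 0.9206, 0.2970).
Qᵀb = (0.8660, -0.2778, -2.4647).
Back-substitute: x_3 = -2.4647/4.9889 = -0.4940.
x_2 = (-0.2778 + 0.1667·(-0.4940))/4.5000 = -0.0800.
x_1 = (0.8660 − 2.5981·(-0.0800) + 2.0207·(-0.4940))/3.4641 = 0.0218.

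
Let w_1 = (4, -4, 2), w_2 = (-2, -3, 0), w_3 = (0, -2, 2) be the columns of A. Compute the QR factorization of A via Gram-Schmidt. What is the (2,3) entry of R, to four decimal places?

r_{23} = 1.3170

w_1 = (4, -4, 2); ‖w_1‖ = 6.0000, so q_1 = (0.6667, -0.6667, 0.3333).
q_1·w_2 = 0.6667·(-2) + (-0.6667)·(-3) + 0.3333·0 = 0.6667.
u_2 = w_2 − 0.6667·q_1 = (-2.4444, -2.5556, -0.2222).
‖u_2‖ = 3.5434, so q_2 = (-0.6899, -0.7212, -0.0627).
r_{23} = q_2·w_3 = 1.3170.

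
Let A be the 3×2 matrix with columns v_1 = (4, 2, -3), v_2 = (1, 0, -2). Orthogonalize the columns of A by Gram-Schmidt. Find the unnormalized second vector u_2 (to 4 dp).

u_2 = (-0.3793, -0.6897, -0.9655)

v_1 = (4, 2, -3); ‖v_1‖ = 5.3852, so q_1 = (0.7428, 0.3714, -0.5571).
q_1·v_2 = 0.7428·1 + 0.3714·0 + (-0.5571)·(-2) = 1.8570.
u_2 = v_2 − 1.8570·q_1 = (-0.3793, -0.6897, -0.9655).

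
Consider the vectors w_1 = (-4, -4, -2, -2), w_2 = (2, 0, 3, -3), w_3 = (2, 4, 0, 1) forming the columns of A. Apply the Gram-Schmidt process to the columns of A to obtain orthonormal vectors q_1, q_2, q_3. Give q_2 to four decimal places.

w_1 = (-4, -4, -2, -2); ‖w_1‖ = 6.3246, so q_1 = (-0.6325, -0.6325, -0.3162, -0.3162).
q_1·w_2 = (-0.6325)·2 + (-0.6325)·0 + (-0.3162)·3 + (-0.3162)·(-3) = -1.2649.
u_2 = w_2 + 1.2649·q_1 = (1.2000, -0.8000, 2.6000, -3.4000).
‖u_2‖ = 4.5166, so q_2 = (0.2657, -0.1771, 0.5756, -0.7528).

q_2 = (0.2657, -0.1771, 0.5756, -0.7528)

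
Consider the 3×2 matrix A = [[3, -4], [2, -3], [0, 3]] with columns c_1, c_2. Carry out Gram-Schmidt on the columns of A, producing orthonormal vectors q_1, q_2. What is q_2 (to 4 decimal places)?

c_1 = (3, 2, 0); ‖c_1‖ = 3.6056, so q_1 = (0.8321, 0.5547, 0.0000).
q_1·c_2 = 0.8321·(-4) + 0.5547·(-3) + 0.0000·3 = -4.9923.
u_2 = c_2 + 4.9923·q_1 = (0.1538, -0.2308, 3.0000).
‖u_2‖ = 3.0128, so q_2 = (0.0511, -0.0766, 0.9958).

q_2 = (0.0511, -0.0766, 0.9958)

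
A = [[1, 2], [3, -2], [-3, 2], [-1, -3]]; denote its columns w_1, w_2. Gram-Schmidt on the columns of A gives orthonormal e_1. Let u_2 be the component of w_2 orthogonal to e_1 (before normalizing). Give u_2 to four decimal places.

u_2 = (2.3500, -0.9500, 0.9500, -3.3500)

w_1 = (1, 3, -3, -1); ‖w_1‖ = 4.4721, so e_1 = (0.2236, 0.6708, -0.6708, -0.2236).
e_1·w_2 = 0.2236·2 + 0.6708·(-2) + (-0.6708)·2 + (-0.2236)·(-3) = -1.5652.
u_2 = w_2 + 1.5652·e_1 = (2.3500, -0.9500, 0.9500, -3.3500).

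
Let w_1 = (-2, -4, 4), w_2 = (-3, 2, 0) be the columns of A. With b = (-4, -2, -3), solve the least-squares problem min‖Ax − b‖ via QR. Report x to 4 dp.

x = (0.1466, 0.6379)

w_1 = (-2, -4, 4); ‖w_1‖ = 6.0000, so e_1 = (-0.3333, -0.6667, 0.6667).
e_1·w_2 = (-0.3333)·(-3) + (-0.6667)·2 + 0.6667·0 = -0.3333.
u_2 = w_2 + 0.3333·e_1 = (-3.1111, 1.7778, 0.2222).
‖u_2‖ = 3.5901, so e_2 = (-0.8666, 0.4952, 0.0619).
Qᵀb = (0.6667, 2.2902).
Back-substitute: x_2 = 2.2902/3.5901 = 0.6379.
x_1 = (0.6667 + 0.3333·0.6379)/6.0000 = 0.1466.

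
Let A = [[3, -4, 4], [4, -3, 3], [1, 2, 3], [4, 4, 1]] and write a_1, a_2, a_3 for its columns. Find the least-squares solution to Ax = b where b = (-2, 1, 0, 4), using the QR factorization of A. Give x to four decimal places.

x = (0.8354, 0.3755, -0.6076)

q_1 = a_1/‖a_1‖ = (3, 4, 1, 4)/6.4807 = (0.4629, 0.6172, 0.1543, 0.6172).
r_{12} = q_1·a_2 = -0.9258.
u_2 = a_2 + 0.9258·q_1 = (-3.5714, -2.4286, 2.1429, 4.5714).
‖u_2‖ = 6.6440, so q_2 = (-0.5375, -0.3655, 0.3225, 0.6881).
r_{13} = q_1·a_3 = 4.7834; r_{23} = q_2·a_3 = -1.5911.
u_3 = a_3 − 4.7834·q_1 + 1.5911·q_2 = (0.9304, -0.5340, 2.7751, -0.8576).
‖u_3‖ = 3.0963, so q_3 = (0.3005, -0.1725, 0.8962, -0.2770).
Qᵀb = (2.1602, 3.4618, -1.8813).
Back-substitute: x_3 = -1.8813/3.0963 = -0.6076.
x_2 = (3.4618 + 1.5911·(-0.6076))/6.6440 = 0.3755.
x_1 = (2.1602 + 0.9258·0.3755 − 4.7834·(-0.6076))/6.4807 = 0.8354.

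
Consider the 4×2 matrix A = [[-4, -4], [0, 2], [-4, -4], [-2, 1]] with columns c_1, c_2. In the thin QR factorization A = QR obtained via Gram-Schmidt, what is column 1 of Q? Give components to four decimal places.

c_1 = (-4, 0, -4, -2); ‖c_1‖ = 6.0000, so e_1 = (-0.6667, 0.0000, -0.6667, -0.3333).

e_1 = (-0.6667, 0.0000, -0.6667, -0.3333)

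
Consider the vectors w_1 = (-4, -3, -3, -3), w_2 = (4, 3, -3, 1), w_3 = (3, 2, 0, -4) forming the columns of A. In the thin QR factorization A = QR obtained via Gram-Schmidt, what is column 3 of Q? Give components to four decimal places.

e_1 = w_1/‖w_1‖ = (-4, -3, -3, -3)/6.5574 = (-0.6100, -0.4575, -0.4575, -0.4575).
r_{12} = e_1·w_2 = -2.8975.
u_2 = w_2 + 2.8975·e_1 = (2.2326, 1.6744, -4.3256, -0.3256).
‖u_2‖ = 5.1580, so e_2 = (0.4328, 0.3246, -0.8386, -0.0631).
r_{13} = e_1·w_3 = -0.9150; r_{23} = e_2·w_3 = 2.2003.
u_3 = w_3 + 0.9150·e_1 − 2.2003·e_2 = (1.4895, 0.8671, 1.4266, -4.2797).
‖u_3‖ = 4.8293, so e_3 = (0.3084, 0.1796, 0.2954, -0.8862).

e_3 = (0.3084, 0.1796, 0.2954, -0.8862)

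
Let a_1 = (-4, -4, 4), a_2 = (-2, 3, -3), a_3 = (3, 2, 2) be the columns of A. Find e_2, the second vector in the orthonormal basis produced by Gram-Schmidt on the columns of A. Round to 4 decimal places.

e_2 = (-0.8165, 0.4082, -0.4082)

a_1 = (-4, -4, 4); ‖a_1‖ = 6.9282, so e_1 = (-0.5774, -0.5774, 0.5774).
e_1·a_2 = (-0.5774)·(-2) + (-0.5774)·3 + 0.5774·(-3) = -2.3094.
u_2 = a_2 + 2.3094·e_1 = (-3.3333, 1.6667, -1.6667).
‖u_2‖ = 4.0825, so e_2 = (-0.8165, 0.4082, -0.4082).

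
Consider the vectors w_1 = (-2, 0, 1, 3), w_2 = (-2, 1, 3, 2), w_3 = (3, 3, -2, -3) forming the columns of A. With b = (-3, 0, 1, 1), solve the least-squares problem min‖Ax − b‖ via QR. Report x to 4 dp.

w_1 = (-2, 0, 1, 3); ‖w_1‖ = 3.7417, so e_1 = (-0.5345, 0.0000, 0.2673, 0.8018).
e_1·w_2 = (-0.5345)·(-2) + 0.0000·1 + 0.2673·3 + 0.8018·2 = 3.4744.
u_2 = w_2 − 3.4744·e_1 = (-0.1429, 1.0000, 2.0714, -0.7857).
‖u_2‖ = 2.4349, so e_2 = (-0.0587, 0.4107, 0.8507, -0.3227).
e_1·w_3 = (-0.5345)·3 + 0.0000·3 + 0.2673·(-2) + 0.8018·(-3) = -4.5434; e_2·w_3 = (-0.0587)·3 + 0.4107·3 + 0.8507·(-2) + (-0.3227)·(-3) = 0.3227.
u_3 = w_3 + 4.5434·e_1 − 0.3227·e_2 = (0.5904, 2.8675, -1.0602, 0.7470).
‖u_3‖ = 3.2020, so e_3 = (0.1844, 0.8955, -0.3311, 0.2333).
Qᵀb = (2.6726, 0.7041, -0.6509).
Back-substitute: x_3 = -0.6509/3.2020 = -0.2033.
x_2 = (0.7041 − 0.3227·(-0.2033))/2.4349 = 0.3161.
x_1 = (2.6726 − 3.4744·0.3161 + 4.5434·(-0.2033))/3.7417 = 0.1739.

x = (0.1739, 0.3161, -0.2033)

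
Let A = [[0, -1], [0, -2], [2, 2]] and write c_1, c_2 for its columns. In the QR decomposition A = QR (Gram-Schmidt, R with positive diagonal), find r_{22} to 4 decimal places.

e_1 = c_1/‖c_1‖ = (0, 0, 2)/2.0000 = (0.0000, 0.0000, 1.0000).
r_{12} = e_1·c_2 = 2.0000.
u_2 = c_2 − 2.0000·e_1 = (-1.0000, -2.0000, 0.0000).
r_{22} = ‖u_2‖ = 2.2361.

r_{22} = 2.2361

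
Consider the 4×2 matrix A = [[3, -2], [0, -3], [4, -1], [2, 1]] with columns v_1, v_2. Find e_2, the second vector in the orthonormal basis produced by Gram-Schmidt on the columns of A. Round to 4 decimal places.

e_2 = (-0.3278, -0.8388, 0.0289, 0.4338)

v_1 = (3, 0, 4, 2); ‖v_1‖ = 5.3852, so e_1 = (0.5571, 0.0000, 0.7428, 0.3714).
e_1·v_2 = 0.5571·(-2) + 0.0000·(-3) + 0.7428·(-1) + 0.3714·1 = -1.4856.
u_2 = v_2 + 1.4856·e_1 = (-1.1724, -3.0000, 0.1034, 1.5517).
‖u_2‖ = 3.5767, so e_2 = (-0.3278, -0.8388, 0.0289, 0.4338).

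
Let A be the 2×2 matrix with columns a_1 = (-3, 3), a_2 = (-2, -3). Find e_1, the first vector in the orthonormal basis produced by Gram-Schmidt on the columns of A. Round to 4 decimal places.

a_1 = (-3, 3); ‖a_1‖ = 4.2426, so e_1 = (-0.7071, 0.7071).

e_1 = (-0.7071, 0.7071)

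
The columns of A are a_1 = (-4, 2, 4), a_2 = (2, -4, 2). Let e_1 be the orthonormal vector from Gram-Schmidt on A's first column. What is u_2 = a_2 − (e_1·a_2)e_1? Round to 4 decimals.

a_1 = (-4, 2, 4); ‖a_1‖ = 6.0000, so e_1 = (-0.6667, 0.3333, 0.6667).
e_1·a_2 = (-0.6667)·2 + 0.3333·(-4) + 0.6667·2 = -1.3333.
u_2 = a_2 + 1.3333·e_1 = (1.1111, -3.5556, 2.8889).

u_2 = (1.1111, -3.5556, 2.8889)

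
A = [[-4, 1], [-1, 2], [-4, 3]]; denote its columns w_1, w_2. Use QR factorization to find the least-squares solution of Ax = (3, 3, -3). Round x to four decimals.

x = (-0.3043, -0.3913)

w_1 = (-4, -1, -4); ‖w_1‖ = 5.7446, so q_1 = (-0.6963, -0.1741, -0.6963).
q_1·w_2 = (-0.6963)·1 + (-0.1741)·2 + (-0.6963)·3 = -3.1334.
u_2 = w_2 + 3.1334·q_1 = (-1.1818, 1.4545, 0.8182).
‖u_2‖ = 2.0449, so q_2 = (-0.5779, 0.7113, 0.4001).
Qᵀb = (-0.5222, -0.8002).
Back-substitute: x_2 = -0.8002/2.0449 = -0.3913.
x_1 = (-0.5222 + 3.1334·(-0.3913))/5.7446 = -0.3043.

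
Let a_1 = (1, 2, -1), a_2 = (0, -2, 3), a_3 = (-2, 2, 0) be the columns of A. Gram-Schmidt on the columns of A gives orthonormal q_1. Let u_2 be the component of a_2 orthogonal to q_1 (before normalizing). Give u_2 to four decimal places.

q_1 = a_1/‖a_1‖ = (1, 2, -1)/2.4495 = (0.4082, 0.8165, -0.4082).
r_{12} = q_1·a_2 = -2.8577.
u_2 = a_2 + 2.8577·q_1 = (1.1667, 0.3333, 1.8333).

u_2 = (1.1667, 0.3333, 1.8333)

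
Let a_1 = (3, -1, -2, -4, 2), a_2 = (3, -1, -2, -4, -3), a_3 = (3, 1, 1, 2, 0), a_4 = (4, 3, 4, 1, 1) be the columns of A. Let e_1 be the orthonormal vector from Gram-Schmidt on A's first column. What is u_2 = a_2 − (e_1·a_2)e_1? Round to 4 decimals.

u_2 = (0.8824, -0.2941, -0.5882, -1.1765, -4.4118)

e_1 = a_1/‖a_1‖ = (3, -1, -2, -4, 2)/5.8310 = (0.5145, -0.1715, -0.3430, -0.6860, 0.3430).
r_{12} = e_1·a_2 = 4.1160.
u_2 = a_2 − 4.1160·e_1 = (0.8824, -0.2941, -0.5882, -1.1765, -4.4118).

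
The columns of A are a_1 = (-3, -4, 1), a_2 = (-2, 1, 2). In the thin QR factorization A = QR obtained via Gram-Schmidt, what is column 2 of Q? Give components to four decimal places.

e_2 = (-0.5313, 0.5579, 0.6376)

e_1 = a_1/‖a_1‖ = (-3, -4, 1)/5.0990 = (-0.5883, -0.7845, 0.1961).
r_{12} = e_1·a_2 = 0.7845.
u_2 = a_2 − 0.7845·e_1 = (-1.5385, 1.6154, 1.8462).
‖u_2‖ = 2.8956, so e_2 = (-0.5313, 0.5579, 0.6376).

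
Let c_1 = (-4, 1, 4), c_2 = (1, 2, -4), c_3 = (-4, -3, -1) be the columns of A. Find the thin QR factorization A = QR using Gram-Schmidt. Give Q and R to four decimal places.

c_1 = (-4, 1, 4); ‖c_1‖ = 5.7446, so e_1 = (-0.6963, 0.1741, 0.6963).
e_1·c_2 = (-0.6963)·1 + 0.1741·2 + 0.6963·(-4) = -3.1334.
u_2 = c_2 + 3.1334·e_1 = (-1.1818, 2.5455, -1.8182).
‖u_2‖ = 3.3439, so e_2 = (-0.3534, 0.7612, -0.5437).
e_1·c_3 = (-0.6963)·(-4) + 0.1741·(-3) + 0.6963·(-1) = 1.5667; e_2·c_3 = (-0.3534)·(-4) + 0.7612·(-3) + (-0.5437)·(-1) = -0.3262.
u_3 = c_3 − 1.5667·e_1 + 0.3262·e_2 = (-3.0244, -3.0244, -2.2683).
‖u_3‖ = 4.8414, so e_3 = (-0.6247, -0.6247, -0.4685).

Q = [[-0.6963, -0.3534, -0.6247], [0.1741, 0.7612, -0.6247], [0.6963, -0.5437, -0.4685]], R = [[5.7446, -3.1334, 1.5667], [0.0000, 3.3439, -0.3262], [0.0000, 0.0000, 4.8414]]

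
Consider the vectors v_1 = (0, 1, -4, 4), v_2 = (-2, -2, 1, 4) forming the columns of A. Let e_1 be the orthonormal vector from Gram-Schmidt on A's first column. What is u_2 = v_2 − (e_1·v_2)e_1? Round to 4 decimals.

v_1 = (0, 1, -4, 4); ‖v_1‖ = 5.7446, so e_1 = (0.0000, 0.1741, -0.6963, 0.6963).
e_1·v_2 = 0.0000·(-2) + 0.1741·(-2) + (-0.6963)·1 + 0.6963·4 = 1.7408.
u_2 = v_2 − 1.7408·e_1 = (-2.0000, -2.3030, 2.2121, 2.7879).

u_2 = (-2.0000, -2.3030, 2.2121, 2.7879)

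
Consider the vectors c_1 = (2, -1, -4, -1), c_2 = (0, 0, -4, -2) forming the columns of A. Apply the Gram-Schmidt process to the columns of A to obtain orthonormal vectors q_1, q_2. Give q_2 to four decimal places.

q_2 = (-0.7126, 0.3563, -0.3167, -0.5147)

c_1 = (2, -1, -4, -1); ‖c_1‖ = 4.6904, so q_1 = (0.4264, -0.2132, -0.8528, -0.2132).
q_1·c_2 = 0.4264·0 + (-0.2132)·0 + (-0.8528)·(-4) + (-0.2132)·(-2) = 3.8376.
u_2 = c_2 − 3.8376·q_1 = (-1.6364, 0.8182, -0.7273, -1.1818).
‖u_2‖ = 2.2962, so q_2 = (-0.7126, 0.3563, -0.3167, -0.5147).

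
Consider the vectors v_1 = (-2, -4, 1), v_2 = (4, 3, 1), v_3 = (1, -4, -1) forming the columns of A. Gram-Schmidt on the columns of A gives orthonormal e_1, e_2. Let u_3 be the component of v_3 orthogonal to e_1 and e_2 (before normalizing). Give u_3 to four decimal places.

u_3 = (1.5514, -1.3297, -2.2162)

e_1 = v_1/‖v_1‖ = (-2, -4, 1)/4.5826 = (-0.4364, -0.8729, 0.2182).
r_{12} = e_1·v_2 = -4.1461.
u_2 = v_2 + 4.1461·e_1 = (2.1905, -0.6190, 1.9048).
‖u_2‖ = 2.9681, so e_2 = (0.7380, -0.2086, 0.6417).
r_{13} = e_1·v_3 = 2.8368; r_{23} = e_2·v_3 = 0.9305.
u_3 = v_3 − 2.8368·e_1 − 0.9305·e_2 = (1.5514, -1.3297, -2.2162).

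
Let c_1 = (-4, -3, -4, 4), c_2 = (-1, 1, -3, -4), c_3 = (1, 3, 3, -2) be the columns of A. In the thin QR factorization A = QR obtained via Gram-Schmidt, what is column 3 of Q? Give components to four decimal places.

e_1 = c_1/‖c_1‖ = (-4, -3, -4, 4)/7.5498 = (-0.5298, -0.3974, -0.5298, 0.5298).
r_{12} = e_1·c_2 = -0.3974.
u_2 = c_2 + 0.3974·e_1 = (-1.2105, 0.8421, -3.2105, -3.7895).
‖u_2‖ = 5.1809, so e_2 = (-0.2337, 0.1625, -0.6197, -0.7314).
r_{13} = e_1·c_3 = -4.3710; r_{23} = e_2·c_3 = -0.1422.
u_3 = c_3 + 4.3710·e_1 + 0.1422·e_2 = (-1.3490, 1.2863, 0.5961, 0.2118).
‖u_3‖ = 1.9684, so e_3 = (-0.6853, 0.6535, 0.3028, 0.1076).

e_3 = (-0.6853, 0.6535, 0.3028, 0.1076)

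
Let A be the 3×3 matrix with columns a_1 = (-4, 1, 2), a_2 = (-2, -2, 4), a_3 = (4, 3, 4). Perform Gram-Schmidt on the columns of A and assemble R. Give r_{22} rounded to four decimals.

e_1 = a_1/‖a_1‖ = (-4, 1, 2)/4.5826 = (-0.8729, 0.2182, 0.4364).
r_{12} = e_1·a_2 = 3.0551.
u_2 = a_2 − 3.0551·e_1 = (0.6667, -2.6667, 2.6667).
r_{22} = ‖u_2‖ = 3.8297.

r_{22} = 3.8297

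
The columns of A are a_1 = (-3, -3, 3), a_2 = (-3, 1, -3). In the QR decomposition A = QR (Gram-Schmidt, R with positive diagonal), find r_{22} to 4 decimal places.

r_{22} = 4.3205

a_1 = (-3, -3, 3); ‖a_1‖ = 5.1962, so q_1 = (-0.5774, -0.5774, 0.5774).
q_1·a_2 = (-0.5774)·(-3) + (-0.5774)·1 + 0.5774·(-3) = -0.5774.
u_2 = a_2 + 0.5774·q_1 = (-3.3333, 0.6667, -2.6667).
r_{22} = ‖u_2‖ = 4.3205.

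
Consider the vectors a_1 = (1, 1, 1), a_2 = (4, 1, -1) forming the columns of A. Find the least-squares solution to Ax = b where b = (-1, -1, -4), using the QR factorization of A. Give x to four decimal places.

q_1 = a_1/‖a_1‖ = (1, 1, 1)/1.7321 = (0.5774, 0.5774, 0.5774).
r_{12} = q_1·a_2 = 2.3094.
u_2 = a_2 − 2.3094·q_1 = (2.6667, -0.3333, -2.3333).
‖u_2‖ = 3.5590, so q_2 = (0.7493, -0.0937, -0.6556).
Qᵀb = (-3.4641, 1.9668).
Back-substitute: x_2 = 1.9668/3.5590 = 0.5526.
x_1 = (-3.4641 − 2.3094·0.5526)/1.7321 = -2.7368.

x = (-2.7368, 0.5526)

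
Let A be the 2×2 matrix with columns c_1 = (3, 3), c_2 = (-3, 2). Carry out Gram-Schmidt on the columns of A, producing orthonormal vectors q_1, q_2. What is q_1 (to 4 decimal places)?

c_1 = (3, 3); ‖c_1‖ = 4.2426, so q_1 = (0.7071, 0.7071).

q_1 = (0.7071, 0.7071)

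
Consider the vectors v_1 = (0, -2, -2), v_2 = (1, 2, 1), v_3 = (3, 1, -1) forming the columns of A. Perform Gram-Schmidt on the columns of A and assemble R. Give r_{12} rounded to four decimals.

r_{12} = -2.1213

v_1 = (0, -2, -2); ‖v_1‖ = 2.8284, so q_1 = (0.0000, -0.7071, -0.7071).
r_{12} = q_1·v_2 = -2.1213.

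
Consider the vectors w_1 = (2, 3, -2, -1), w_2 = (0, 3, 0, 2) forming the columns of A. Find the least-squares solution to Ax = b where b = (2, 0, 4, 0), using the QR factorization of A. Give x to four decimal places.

w_1 = (2, 3, -2, -1); ‖w_1‖ = 4.2426, so e_1 = (0.4714, 0.7071, -0.4714, -0.2357).
e_1·w_2 = 0.4714·0 + 0.7071·3 + (-0.4714)·0 + (-0.2357)·2 = 1.6499.
u_2 = w_2 − 1.6499·e_1 = (-0.7778, 1.8333, 0.7778, 2.3889).
‖u_2‖ = 3.2059, so e_2 = (-0.2426, 0.5719, 0.2426, 0.7452).
Qᵀb = (-0.9428, 0.4852).
Back-substitute: x_2 = 0.4852/3.2059 = 0.1514.
x_1 = (-0.9428 − 1.6499·0.1514)/4.2426 = -0.2811.

x = (-0.2811, 0.1514)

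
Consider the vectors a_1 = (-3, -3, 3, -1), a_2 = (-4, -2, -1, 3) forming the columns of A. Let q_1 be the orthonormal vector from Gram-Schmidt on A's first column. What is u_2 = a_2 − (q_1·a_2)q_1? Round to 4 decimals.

a_1 = (-3, -3, 3, -1); ‖a_1‖ = 5.2915, so q_1 = (-0.5669, -0.5669, 0.5669, -0.1890).
q_1·a_2 = (-0.5669)·(-4) + (-0.5669)·(-2) + 0.5669·(-1) + (-0.1890)·3 = 2.2678.
u_2 = a_2 − 2.2678·q_1 = (-2.7143, -0.7143, -2.2857, 3.4286).

u_2 = (-2.7143, -0.7143, -2.2857, 3.4286)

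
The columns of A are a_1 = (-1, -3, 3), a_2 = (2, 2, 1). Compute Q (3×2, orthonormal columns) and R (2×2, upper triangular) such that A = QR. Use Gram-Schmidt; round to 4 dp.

Q = [[-0.2294, 0.6266], [-0.6882, 0.4367], [0.6882, 0.6455]], R = [[4.3589, -1.1471], [0.0000, 2.7720]]

a_1 = (-1, -3, 3); ‖a_1‖ = 4.3589, so e_1 = (-0.2294, -0.6882, 0.6882).
e_1·a_2 = (-0.2294)·2 + (-0.6882)·2 + 0.6882·1 = -1.1471.
u_2 = a_2 + 1.1471·e_1 = (1.7368, 1.2105, 1.7895).
‖u_2‖ = 2.7720, so e_2 = (0.6266, 0.4367, 0.6455).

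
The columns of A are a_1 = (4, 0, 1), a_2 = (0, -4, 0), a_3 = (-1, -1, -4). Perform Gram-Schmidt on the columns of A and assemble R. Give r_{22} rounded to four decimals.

r_{22} = 4.0000

a_1 = (4, 0, 1); ‖a_1‖ = 4.1231, so q_1 = (0.9701, 0.0000, 0.2425).
q_1·a_2 = 0.9701·0 + 0.0000·(-4) + 0.2425·0 = 0.0000.
u_2 = a_2 + 0.0000·q_1 = (0.0000, -4.0000, 0.0000).
r_{22} = ‖u_2‖ = 4.0000.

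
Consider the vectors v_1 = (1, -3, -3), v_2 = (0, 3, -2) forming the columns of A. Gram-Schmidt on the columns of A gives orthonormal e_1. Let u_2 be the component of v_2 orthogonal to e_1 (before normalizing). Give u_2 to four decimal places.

u_2 = (0.1579, 2.5263, -2.4737)

v_1 = (1, -3, -3); ‖v_1‖ = 4.3589, so e_1 = (0.2294, -0.6882, -0.6882).
e_1·v_2 = 0.2294·0 + (-0.6882)·3 + (-0.6882)·(-2) = -0.6882.
u_2 = v_2 + 0.6882·e_1 = (0.1579, 2.5263, -2.4737).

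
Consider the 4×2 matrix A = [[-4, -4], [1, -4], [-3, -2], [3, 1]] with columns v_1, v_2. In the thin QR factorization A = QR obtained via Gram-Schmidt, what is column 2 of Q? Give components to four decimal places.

q_2 = (-0.3239, -0.9312, -0.0405, -0.1620)

q_1 = v_1/‖v_1‖ = (-4, 1, -3, 3)/5.9161 = (-0.6761, 0.1690, -0.5071, 0.5071).
r_{12} = q_1·v_2 = 3.5496.
u_2 = v_2 − 3.5496·q_1 = (-1.6000, -4.6000, -0.2000, -0.8000).
‖u_2‖ = 4.9396, so q_2 = (-0.3239, -0.9312, -0.0405, -0.1620).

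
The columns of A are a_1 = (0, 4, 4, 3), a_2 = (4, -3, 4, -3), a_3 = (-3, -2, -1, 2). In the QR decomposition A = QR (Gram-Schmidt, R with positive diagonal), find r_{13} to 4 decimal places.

r_{13} = -0.9370

a_1 = (0, 4, 4, 3); ‖a_1‖ = 6.4031, so e_1 = (0.0000, 0.6247, 0.6247, 0.4685).
r_{13} = e_1·a_3 = -0.9370.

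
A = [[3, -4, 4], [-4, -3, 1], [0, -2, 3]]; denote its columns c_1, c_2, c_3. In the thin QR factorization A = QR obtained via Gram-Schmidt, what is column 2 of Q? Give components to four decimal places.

c_1 = (3, -4, 0); ‖c_1‖ = 5.0000, so q_1 = (0.6000, -0.8000, 0.0000).
q_1·c_2 = 0.6000·(-4) + (-0.8000)·(-3) + 0.0000·(-2) = 0.0000.
u_2 = c_2 − 0.0000·q_1 = (-4.0000, -3.0000, -2.0000).
‖u_2‖ = 5.3852, so q_2 = (-0.7428, -0.5571, -0.3714).

q_2 = (-0.7428, -0.5571, -0.3714)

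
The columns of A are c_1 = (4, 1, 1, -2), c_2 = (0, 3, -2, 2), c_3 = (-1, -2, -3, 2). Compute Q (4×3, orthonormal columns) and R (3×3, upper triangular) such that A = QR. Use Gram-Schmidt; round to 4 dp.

Q = [[0.8528, 0.1339, 0.4077], [0.2132, 0.7700, -0.5782], [0.2132, -0.4575, -0.6821], [-0.4264, 0.4241, 0.1852]], R = [[4.6904, -0.6396, -2.7716], [0.0000, 4.0732, 0.5468], [0.0000, 0.0000, 3.1653]]

q_1 = c_1/‖c_1‖ = (4, 1, 1, -2)/4.6904 = (0.8528, 0.2132, 0.2132, -0.4264).
r_{12} = q_1·c_2 = -0.6396.
u_2 = c_2 + 0.6396·q_1 = (0.5455, 3.1364, -1.8636, 1.7273).
‖u_2‖ = 4.0732, so q_2 = (0.1339, 0.7700, -0.4575, 0.4241).
r_{13} = q_1·c_3 = -2.7716; r_{23} = q_2·c_3 = 0.5468.
u_3 = c_3 + 2.7716·q_1 − 0.5468·q_2 = (1.2904, -1.8301, -2.1589, 0.5863).
‖u_3‖ = 3.1653, so q_3 = (0.4077, -0.5782, -0.6821, 0.1852).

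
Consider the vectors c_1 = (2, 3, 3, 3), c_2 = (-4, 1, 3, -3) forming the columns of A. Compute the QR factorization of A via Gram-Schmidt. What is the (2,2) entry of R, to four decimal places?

r_{22} = 5.8475

c_1 = (2, 3, 3, 3); ‖c_1‖ = 5.5678, so q_1 = (0.3592, 0.5388, 0.5388, 0.5388).
q_1·c_2 = 0.3592·(-4) + 0.5388·1 + 0.5388·3 + 0.5388·(-3) = -0.8980.
u_2 = c_2 + 0.8980·q_1 = (-3.6774, 1.4839, 3.4839, -2.5161).
r_{22} = ‖u_2‖ = 5.8475.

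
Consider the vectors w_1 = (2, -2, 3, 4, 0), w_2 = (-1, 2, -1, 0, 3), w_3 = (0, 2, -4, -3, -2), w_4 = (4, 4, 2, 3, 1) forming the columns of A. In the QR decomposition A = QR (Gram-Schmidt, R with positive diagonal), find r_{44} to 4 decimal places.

r_{44} = 4.1245

e_1 = w_1/‖w_1‖ = (2, -2, 3, 4, 0)/5.7446 = (0.3482, -0.3482, 0.5222, 0.6963, 0.0000).
r_{12} = e_1·w_2 = -1.5667.
u_2 = w_2 + 1.5667·e_1 = (-0.4545, 1.4545, -0.1818, 1.0909, 3.0000).
‖u_2‖ = 3.5420, so e_2 = (-0.1283, 0.4107, -0.0513, 0.3080, 0.8470).
r_{13} = e_1·w_3 = -4.8742; r_{23} = e_2·w_3 = -1.5913.
u_3 = w_3 + 4.8742·e_1 + 1.5913·e_2 = (1.4928, 0.9565, -1.5362, 0.8841, -0.6522).
‖u_3‖ = 2.5904, so e_3 = (0.5763, 0.3693, -0.5930, 0.3413, -0.2518).
r_{14} = e_1·w_4 = 3.1334; r_{24} = e_2·w_4 = 2.7976; r_{34} = e_3·w_4 = 3.3681.
u_4 = w_4 − 3.1334·e_1 − 2.7976·e_2 − 3.3681·e_3 = (1.3272, 2.6983, 2.5047, -1.1929, -0.5216).
r_{44} = ‖u_4‖ = 4.1245.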